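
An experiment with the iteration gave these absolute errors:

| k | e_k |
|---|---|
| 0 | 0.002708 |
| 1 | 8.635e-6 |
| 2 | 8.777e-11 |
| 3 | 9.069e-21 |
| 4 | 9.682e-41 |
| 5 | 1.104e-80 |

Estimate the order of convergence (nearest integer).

Consecutive ratios: e_5/e_4 = 1.104e-80/9.682e-41 = 1.14026e-40, e_4/e_3 = 9.682e-41/9.069e-21 = 1.06759e-20.
p ≈ ln(1.14026e-40)/ln(1.06759e-20) = -91.9721/-45.9863 ≈ 2.00.
So the convergence is quadratic (order 2).

2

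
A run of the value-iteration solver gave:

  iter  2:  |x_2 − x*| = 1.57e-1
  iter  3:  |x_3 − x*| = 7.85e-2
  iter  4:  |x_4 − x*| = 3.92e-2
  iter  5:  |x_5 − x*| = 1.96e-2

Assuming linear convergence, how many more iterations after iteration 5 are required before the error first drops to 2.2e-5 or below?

10

Rate ρ ≈ |x_5 − x*|/|x_4 − x*| = 1.96e-2/3.92e-2 = 0.5000.
After j more steps, |x_{5+j} − x*| ≈ 1.96e-2·ρ^j; need ρ^j ≤ 2.2e-5/1.96e-2 = 0.00112245.
j ≥ ln(0.00112245)/ln(0.5000) = -6.7922/-0.69315 = 9.799.
So 10 more iterations are needed.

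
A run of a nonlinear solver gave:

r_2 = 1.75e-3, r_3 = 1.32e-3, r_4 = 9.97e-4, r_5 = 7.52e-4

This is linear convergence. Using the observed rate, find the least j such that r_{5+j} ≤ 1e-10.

Rate ρ ≈ r_5/r_4 = 7.52e-4/9.97e-4 = 0.7543.
After j more steps, r_{5+j} ≈ 7.52e-4·ρ^j; need ρ^j ≤ 1e-10/7.52e-4 = 1.32979e-07.
j ≥ ln(1.32979e-07)/ln(0.7543) = -15.8331/-0.28197 = 56.152.
So 57 more iterations are needed.

57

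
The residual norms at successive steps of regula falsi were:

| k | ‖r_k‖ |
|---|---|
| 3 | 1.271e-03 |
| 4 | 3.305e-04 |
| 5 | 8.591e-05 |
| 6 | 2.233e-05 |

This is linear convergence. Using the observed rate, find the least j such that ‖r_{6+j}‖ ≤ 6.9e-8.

5

Rate ρ ≈ ‖r_6‖/‖r_5‖ = 2.233e-05/8.591e-05 = 0.2599.
After j more steps, ‖r_{6+j}‖ ≈ 2.233e-05·ρ^j; need ρ^j ≤ 6.9e-8/2.233e-05 = 0.00309001.
j ≥ ln(0.00309001)/ln(0.2599) = -5.7796/-1.34746 = 4.289.
So 5 more iterations are needed.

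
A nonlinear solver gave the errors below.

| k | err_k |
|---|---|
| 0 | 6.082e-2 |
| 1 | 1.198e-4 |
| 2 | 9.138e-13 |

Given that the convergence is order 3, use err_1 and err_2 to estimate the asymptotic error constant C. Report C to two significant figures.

0.53

C ≈ err_2 / err_1^3
  = 9.138e-13 / (1.198e-4)^3
  = 9.138e-13 / 1.71937e-12 ≈ 0.53147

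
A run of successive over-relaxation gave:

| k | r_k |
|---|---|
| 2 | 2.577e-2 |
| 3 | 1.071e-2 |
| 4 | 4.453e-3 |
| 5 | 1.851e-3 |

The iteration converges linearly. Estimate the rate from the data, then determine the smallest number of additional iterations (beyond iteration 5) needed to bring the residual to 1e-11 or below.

22

Rate ρ ≈ r_5/r_4 = 1.851e-3/4.453e-3 = 0.4157.
After j more steps, r_{5+j} ≈ 1.851e-3·ρ^j; need ρ^j ≤ 1e-11/1.851e-3 = 5.40249e-09.
j ≥ ln(5.40249e-09)/ln(0.4157) = -19.0364/-0.87779 = 21.687.
So 22 more iterations are needed.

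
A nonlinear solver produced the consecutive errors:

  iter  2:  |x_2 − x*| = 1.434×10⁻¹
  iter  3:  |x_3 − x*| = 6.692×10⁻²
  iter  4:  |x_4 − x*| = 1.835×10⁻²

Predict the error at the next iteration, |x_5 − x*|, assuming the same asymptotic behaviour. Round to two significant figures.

2.0e-3

First estimate the order: p ≈ ln(|x_4 − x*|/|x_3 − x*|) / ln(|x_3 − x*|/|x_2 − x*|) = ln(1.835×10⁻²/6.692×10⁻²)/ln(6.692×10⁻²/1.434×10⁻¹) = ln(0.274208)/ln(0.466667) ≈ 1.6977.
Then |x_5 − x*| ≈ |x_4 − x*|·(|x_4 − x*|/|x_3 − x*|)^p = 1.835×10⁻²·(0.274208)^1.6977 = 1.835×10⁻²·0.11118 ≈ 0.00204.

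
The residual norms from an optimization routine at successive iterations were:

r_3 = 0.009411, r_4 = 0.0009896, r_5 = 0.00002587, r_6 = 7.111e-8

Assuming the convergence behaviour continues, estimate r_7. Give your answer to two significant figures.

First estimate the order: p ≈ ln(r_6/r_5) / ln(r_5/r_4) = ln(7.111e-8/0.00002587)/ln(0.00002587/0.0009896) = ln(0.00274874)/ln(0.0261419) ≈ 1.6181.
Then r_7 ≈ r_6·(r_6/r_5)^p = 7.111e-8·(0.00274874)^1.6181 = 7.111e-8·7.18228e-05 ≈ 5.107e-12.

5.1e-12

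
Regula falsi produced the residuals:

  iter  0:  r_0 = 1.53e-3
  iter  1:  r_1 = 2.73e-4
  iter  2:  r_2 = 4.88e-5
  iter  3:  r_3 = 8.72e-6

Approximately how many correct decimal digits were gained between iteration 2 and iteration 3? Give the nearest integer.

1

Digits gained ≈ log₁₀(r_2/r_3) = log₁₀(4.88e-5/8.72e-6) = log₁₀(5.59633) ≈ 0.748.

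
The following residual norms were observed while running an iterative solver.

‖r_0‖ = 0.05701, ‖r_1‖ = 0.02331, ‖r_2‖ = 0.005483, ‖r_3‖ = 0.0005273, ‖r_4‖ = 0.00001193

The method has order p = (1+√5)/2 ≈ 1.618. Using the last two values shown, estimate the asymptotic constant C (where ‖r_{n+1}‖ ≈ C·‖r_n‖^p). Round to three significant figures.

2.40

C ≈ ‖r_4‖ / ‖r_3‖^1.618
  = 0.00001193 / (0.0005273)^1.618
  = 0.00001193 / 4.96923e-06 ≈ 2.4008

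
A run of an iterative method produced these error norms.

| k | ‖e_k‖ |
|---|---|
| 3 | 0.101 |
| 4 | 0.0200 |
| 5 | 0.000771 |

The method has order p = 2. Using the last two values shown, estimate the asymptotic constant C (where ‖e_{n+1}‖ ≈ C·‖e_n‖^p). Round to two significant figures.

1.9

C ≈ ‖e_5‖ / ‖e_4‖^2
  = 0.000771 / (0.0200)^2
  = 0.000771 / 0.0004 ≈ 1.9275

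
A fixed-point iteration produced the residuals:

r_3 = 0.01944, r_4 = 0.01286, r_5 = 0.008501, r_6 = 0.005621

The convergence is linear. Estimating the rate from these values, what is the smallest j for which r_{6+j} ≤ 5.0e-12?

Rate ρ ≈ r_6/r_5 = 0.005621/0.008501 = 0.6612.
After j more steps, r_{6+j} ≈ 0.005621·ρ^j; need ρ^j ≤ 5.0e-12/0.005621 = 8.89521e-10.
j ≥ ln(8.89521e-10)/ln(0.6612) = -20.8403/-0.41370 = 50.375.
So 51 more iterations are needed.

51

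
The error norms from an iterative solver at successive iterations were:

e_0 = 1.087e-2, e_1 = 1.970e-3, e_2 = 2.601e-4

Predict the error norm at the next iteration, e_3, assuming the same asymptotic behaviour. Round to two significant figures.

First estimate the order: p ≈ ln(e_2/e_1) / ln(e_1/e_0) = ln(2.601e-4/1.970e-3)/ln(1.970e-3/1.087e-2) = ln(0.13203)/ln(0.181233) ≈ 1.1855.
Then e_3 ≈ e_2·(e_2/e_1)^p = 2.601e-4·(0.13203)^1.1855 = 2.601e-4·0.0906896 ≈ 2.359e-05.

2.4e-5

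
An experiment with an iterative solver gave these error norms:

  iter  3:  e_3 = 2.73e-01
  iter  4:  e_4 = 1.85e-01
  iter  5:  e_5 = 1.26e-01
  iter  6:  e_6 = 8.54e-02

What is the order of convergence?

1

Consecutive ratios: e_6/e_5 = 8.54e-02/1.26e-01 = 0.677778, e_5/e_4 = 1.26e-01/1.85e-01 = 0.681081.
p ≈ ln(0.677778)/ln(0.681081) = -0.3889/-0.3841 ≈ 1.01.
So the convergence is linear (order 1).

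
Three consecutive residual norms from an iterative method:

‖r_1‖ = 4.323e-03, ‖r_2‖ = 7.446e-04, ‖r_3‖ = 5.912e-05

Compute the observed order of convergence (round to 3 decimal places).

1.440

p ≈ ln(‖r_3‖/‖r_2‖) / ln(‖r_2‖/‖r_1‖)
  = ln(5.912e-05/7.446e-04) / ln(7.446e-04/4.323e-03)
  = ln(0.0793983) / ln(0.172241)
  = -2.533278 / -1.758861 ≈ 1.440295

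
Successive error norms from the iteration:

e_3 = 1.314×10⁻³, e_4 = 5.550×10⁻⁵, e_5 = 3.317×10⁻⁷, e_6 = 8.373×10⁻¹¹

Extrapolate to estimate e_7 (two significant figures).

First estimate the order: p ≈ ln(e_6/e_5) / ln(e_5/e_4) = ln(8.373×10⁻¹¹/3.317×10⁻⁷)/ln(3.317×10⁻⁷/5.550×10⁻⁵) = ln(0.000252427)/ln(0.00597658) ≈ 1.6181.
Then e_7 ≈ e_6·(e_6/e_5)^p = 8.373×10⁻¹¹·(0.000252427)^1.6181 = 8.373×10⁻¹¹·1.50763e-06 ≈ 1.262e-16.

1.3e-16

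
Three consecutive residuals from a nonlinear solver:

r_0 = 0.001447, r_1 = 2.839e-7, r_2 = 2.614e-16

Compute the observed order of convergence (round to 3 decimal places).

p ≈ ln(r_2/r_1) / ln(r_1/r_0)
  = ln(2.614e-16/2.839e-7) / ln(2.839e-7/0.001447)
  = ln(9.20747e-10) / ln(0.000196199)
  = -20.805836 / -8.536381 ≈ 2.437313

2.437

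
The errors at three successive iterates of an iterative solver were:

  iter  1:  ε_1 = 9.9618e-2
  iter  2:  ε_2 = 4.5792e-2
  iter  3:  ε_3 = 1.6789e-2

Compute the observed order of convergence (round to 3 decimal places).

p ≈ ln(ε_3/ε_2) / ln(ε_2/ε_1)
  = ln(1.6789e-2/4.5792e-2) / ln(4.5792e-2/9.9618e-2)
  = ln(0.366636) / ln(0.459676)
  = -1.003386 / -0.777233 ≈ 1.290972

1.291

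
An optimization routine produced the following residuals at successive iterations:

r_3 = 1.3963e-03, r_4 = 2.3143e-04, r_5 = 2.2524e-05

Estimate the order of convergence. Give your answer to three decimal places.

1.296

p ≈ ln(r_5/r_4) / ln(r_4/r_3)
  = ln(2.2524e-05/2.3143e-04) / ln(2.3143e-04/1.3963e-03)
  = ln(0.0973253) / ln(0.165745)
  = -2.329696 / -1.797305 ≈ 1.296216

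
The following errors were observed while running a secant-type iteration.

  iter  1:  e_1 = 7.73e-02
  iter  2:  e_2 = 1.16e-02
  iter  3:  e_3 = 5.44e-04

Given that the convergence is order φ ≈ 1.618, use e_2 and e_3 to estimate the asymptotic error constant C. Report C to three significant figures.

0.737

C ≈ e_3 / e_2^1.618
  = 5.44e-04 / (1.16e-02)^1.618
  = 5.44e-04 / 0.000738402 ≈ 0.73673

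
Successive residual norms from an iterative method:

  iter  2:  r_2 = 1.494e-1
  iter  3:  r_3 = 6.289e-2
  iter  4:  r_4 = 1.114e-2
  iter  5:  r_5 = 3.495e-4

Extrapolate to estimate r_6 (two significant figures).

3.4e-7

First estimate the order: p ≈ ln(r_5/r_4) / ln(r_4/r_3) = ln(3.495e-4/1.114e-2)/ln(1.114e-2/6.289e-2) = ln(0.0313734)/ln(0.177135) ≈ 2.0001.
Then r_6 ≈ r_5·(r_5/r_4)^p = 3.495e-4·(0.0313734)^2.0001 = 3.495e-4·0.00098395 ≈ 3.439e-07.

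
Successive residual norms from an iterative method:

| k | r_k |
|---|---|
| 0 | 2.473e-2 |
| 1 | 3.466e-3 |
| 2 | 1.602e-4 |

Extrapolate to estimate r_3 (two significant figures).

1.3e-6

First estimate the order: p ≈ ln(r_2/r_1) / ln(r_1/r_0) = ln(1.602e-4/3.466e-3)/ln(3.466e-3/2.473e-2) = ln(0.0462204)/ln(0.140154) ≈ 1.5645.
Then r_3 ≈ r_2·(r_2/r_1)^p = 1.602e-4·(0.0462204)^1.5645 = 1.602e-4·0.00814953 ≈ 1.306e-06.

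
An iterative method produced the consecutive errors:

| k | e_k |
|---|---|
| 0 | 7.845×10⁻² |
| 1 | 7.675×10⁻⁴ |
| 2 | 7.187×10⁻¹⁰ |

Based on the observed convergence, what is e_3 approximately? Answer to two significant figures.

First estimate the order: p ≈ ln(e_2/e_1) / ln(e_1/e_0) = ln(7.187×10⁻¹⁰/7.675×10⁻⁴)/ln(7.675×10⁻⁴/7.845×10⁻²) = ln(9.36417e-07)/ln(0.0097833) ≈ 3.0000.
Then e_3 ≈ e_2·(e_2/e_1)^p = 7.187×10⁻¹⁰·(9.36417e-07)^3.0000 = 7.187×10⁻¹⁰·8.21122e-19 ≈ 5.901e-28.

5.9e-28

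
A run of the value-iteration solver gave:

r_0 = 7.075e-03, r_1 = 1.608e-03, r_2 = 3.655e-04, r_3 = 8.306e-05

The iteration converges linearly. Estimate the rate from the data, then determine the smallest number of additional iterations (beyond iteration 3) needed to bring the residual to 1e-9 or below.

Rate ρ ≈ r_3/r_2 = 8.306e-05/3.655e-04 = 0.2273.
After j more steps, r_{3+j} ≈ 8.306e-05·ρ^j; need ρ^j ≤ 1e-9/8.306e-05 = 1.20395e-05.
j ≥ ln(1.20395e-05)/ln(0.2273) = -11.3273/-1.48148 = 7.646.
So 8 more iterations are needed.

8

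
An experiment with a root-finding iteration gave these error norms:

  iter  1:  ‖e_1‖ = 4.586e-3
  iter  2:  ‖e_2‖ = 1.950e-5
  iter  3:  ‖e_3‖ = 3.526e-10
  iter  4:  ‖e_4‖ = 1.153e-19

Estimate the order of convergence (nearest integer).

2

Consecutive ratios: ‖e_4‖/‖e_3‖ = 1.153e-19/3.526e-10 = 3.26999e-10, ‖e_3‖/‖e_2‖ = 3.526e-10/1.950e-5 = 1.80821e-05.
p ≈ ln(3.26999e-10)/ln(1.80821e-05) = -21.8411/-10.9206 ≈ 2.00.
So the convergence is quadratic (order 2).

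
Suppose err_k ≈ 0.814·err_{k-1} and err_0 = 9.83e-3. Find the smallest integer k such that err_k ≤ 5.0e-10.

After k steps, err_k ≈ 9.83e-3·0.814^k.
Need 0.814^k ≤ 5.0e-10/9.83e-3 = 5.08647e-08.
k ≥ ln(5.08647e-08)/ln(0.814) = -16.7941/-0.20579 = 81.608.
Smallest integer k = 82.

82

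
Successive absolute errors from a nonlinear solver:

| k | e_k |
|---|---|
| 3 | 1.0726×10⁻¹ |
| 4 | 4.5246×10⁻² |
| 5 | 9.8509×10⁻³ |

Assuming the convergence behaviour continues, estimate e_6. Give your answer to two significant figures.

First estimate the order: p ≈ ln(e_5/e_4) / ln(e_4/e_3) = ln(9.8509×10⁻³/4.5246×10⁻²)/ln(4.5246×10⁻²/1.0726×10⁻¹) = ln(0.217719)/ln(0.421835) ≈ 1.7663.
Then e_6 ≈ e_5·(e_5/e_4)^p = 9.8509×10⁻³·(0.217719)^1.7663 = 9.8509×10⁻³·0.0676903 ≈ 0.0006668.

6.7e-4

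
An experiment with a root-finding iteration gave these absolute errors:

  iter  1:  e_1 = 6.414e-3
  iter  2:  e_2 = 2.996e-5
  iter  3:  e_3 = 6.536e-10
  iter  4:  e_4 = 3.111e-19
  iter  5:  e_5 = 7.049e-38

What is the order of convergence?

Consecutive ratios: e_5/e_4 = 7.049e-38/3.111e-19 = 2.26583e-19, e_4/e_3 = 3.111e-19/6.536e-10 = 4.75979e-10.
p ≈ ln(2.26583e-19)/ln(4.75979e-10) = -42.9312/-21.4656 ≈ 2.00.
So the convergence is quadratic (order 2).

2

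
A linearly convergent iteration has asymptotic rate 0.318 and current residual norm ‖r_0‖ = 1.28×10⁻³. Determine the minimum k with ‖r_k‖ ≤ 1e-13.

After k steps, ‖r_k‖ ≈ 1.28×10⁻³·0.318^k.
Need 0.318^k ≤ 1e-13/1.28×10⁻³ = 7.8125e-11.
k ≥ ln(7.8125e-11)/ln(0.318) = -23.2727/-1.14570 = 20.313.
Smallest integer k = 21.

21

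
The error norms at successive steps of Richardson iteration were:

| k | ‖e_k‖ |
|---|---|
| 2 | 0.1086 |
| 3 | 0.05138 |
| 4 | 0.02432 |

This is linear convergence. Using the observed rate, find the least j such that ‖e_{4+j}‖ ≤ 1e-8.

Rate ρ ≈ ‖e_4‖/‖e_3‖ = 0.02432/0.05138 = 0.4733.
After j more steps, ‖e_{4+j}‖ ≈ 0.02432·ρ^j; need ρ^j ≤ 1e-8/0.02432 = 4.11184e-07.
j ≥ ln(4.11184e-07)/ln(0.4733) = -14.7042/-0.74803 = 19.657.
So 20 more iterations are needed.

20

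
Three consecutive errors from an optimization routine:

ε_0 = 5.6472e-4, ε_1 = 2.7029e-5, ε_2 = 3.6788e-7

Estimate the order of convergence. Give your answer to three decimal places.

p ≈ ln(ε_2/ε_1) / ln(ε_1/ε_0)
  = ln(3.6788e-7/2.7029e-5) / ln(2.7029e-5/5.6472e-4)
  = ln(0.0136106) / ln(0.0478627)
  = -4.296906 / -3.039419 ≈ 1.413726

1.414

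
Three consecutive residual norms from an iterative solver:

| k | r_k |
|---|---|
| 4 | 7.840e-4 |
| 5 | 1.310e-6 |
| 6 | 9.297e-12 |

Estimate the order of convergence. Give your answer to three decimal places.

p ≈ ln(r_6/r_5) / ln(r_5/r_4)
  = ln(9.297e-12/1.310e-6) / ln(1.310e-6/7.840e-4)
  = ln(7.09695e-06) / ln(0.00167092)
  = -11.855845 / -6.394381 ≈ 1.854104

1.854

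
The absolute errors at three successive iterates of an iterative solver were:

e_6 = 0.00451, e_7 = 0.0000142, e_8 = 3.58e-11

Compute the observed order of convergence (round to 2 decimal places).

2.24

p ≈ ln(e_8/e_7) / ln(e_7/e_6)
  = ln(3.58e-11/0.0000142) / ln(0.0000142/0.00451)
  = ln(2.52113e-06) / ln(0.00314856)
  = -12.89080 / -5.76081 ≈ 2.23767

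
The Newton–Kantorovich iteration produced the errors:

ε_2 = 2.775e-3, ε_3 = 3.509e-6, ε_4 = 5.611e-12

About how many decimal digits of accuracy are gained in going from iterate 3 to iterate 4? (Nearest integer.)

6

Digits gained ≈ log₁₀(ε_3/ε_4) = log₁₀(3.509e-6/5.611e-12) = log₁₀(625379) ≈ 5.796.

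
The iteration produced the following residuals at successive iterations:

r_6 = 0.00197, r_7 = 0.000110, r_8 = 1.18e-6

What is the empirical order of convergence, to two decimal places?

1.57

p ≈ ln(r_8/r_7) / ln(r_7/r_6)
  = ln(1.18e-6/0.000110) / ln(0.000110/0.00197)
  = ln(0.0107273) / ln(0.0558376)
  = -4.53496 / -2.88531 ≈ 1.57174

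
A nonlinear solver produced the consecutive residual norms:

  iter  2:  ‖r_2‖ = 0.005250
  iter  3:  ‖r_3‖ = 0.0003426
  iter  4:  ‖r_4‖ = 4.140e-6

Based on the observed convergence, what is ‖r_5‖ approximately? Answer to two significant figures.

3.3e-9

First estimate the order: p ≈ ln(‖r_4‖/‖r_3‖) / ln(‖r_3‖/‖r_2‖) = ln(4.140e-6/0.0003426)/ln(0.0003426/0.005250) = ln(0.0120841)/ln(0.0652571) ≈ 1.6179.
Then ‖r_5‖ ≈ ‖r_4‖·(‖r_4‖/‖r_3‖)^p = 4.140e-6·(0.0120841)^1.6179 = 4.140e-6·0.00078925 ≈ 3.267e-09.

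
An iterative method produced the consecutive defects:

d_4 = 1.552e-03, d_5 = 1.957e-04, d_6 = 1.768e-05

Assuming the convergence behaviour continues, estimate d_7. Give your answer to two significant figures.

1.1e-6

First estimate the order: p ≈ ln(d_6/d_5) / ln(d_5/d_4) = ln(1.768e-05/1.957e-04)/ln(1.957e-04/1.552e-03) = ln(0.0903424)/ln(0.126095) ≈ 1.1610.
Then d_7 ≈ d_6·(d_6/d_5)^p = 1.768e-05·(0.0903424)^1.1610 = 1.768e-05·0.0613466 ≈ 1.085e-06.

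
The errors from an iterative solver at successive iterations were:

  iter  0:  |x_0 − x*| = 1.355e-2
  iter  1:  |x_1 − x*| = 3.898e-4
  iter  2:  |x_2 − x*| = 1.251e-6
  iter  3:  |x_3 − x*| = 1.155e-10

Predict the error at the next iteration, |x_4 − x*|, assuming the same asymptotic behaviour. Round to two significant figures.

First estimate the order: p ≈ ln(|x_3 − x*|/|x_2 − x*|) / ln(|x_2 − x*|/|x_1 − x*|) = ln(1.155e-10/1.251e-6)/ln(1.251e-6/3.898e-4) = ln(9.23261e-05)/ln(0.00320934) ≈ 1.6180.
Then |x_4 − x*| ≈ |x_3 − x*|·(|x_3 − x*|/|x_2 − x*|)^p = 1.155e-10·(9.23261e-05)^1.6180 = 1.155e-10·2.96411e-07 ≈ 3.424e-17.

3.4e-17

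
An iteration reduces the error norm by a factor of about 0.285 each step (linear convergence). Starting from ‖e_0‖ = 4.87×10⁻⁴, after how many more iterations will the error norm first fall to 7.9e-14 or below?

18

After k steps, ‖e_k‖ ≈ 4.87×10⁻⁴·0.285^k.
Need 0.285^k ≤ 7.9e-14/4.87×10⁻⁴ = 1.62218e-10.
k ≥ ln(1.62218e-10)/ln(0.285) = -22.5421/-1.25527 = 17.958.
Smallest integer k = 18.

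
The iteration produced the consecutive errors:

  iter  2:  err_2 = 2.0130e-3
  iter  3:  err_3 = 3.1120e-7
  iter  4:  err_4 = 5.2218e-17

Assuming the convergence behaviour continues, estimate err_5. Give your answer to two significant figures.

First estimate the order: p ≈ ln(err_4/err_3) / ln(err_3/err_2) = ln(5.2218e-17/3.1120e-7)/ln(3.1120e-7/2.0130e-3) = ln(1.67796e-10)/ln(0.000154595) ≈ 2.5651.
Then err_5 ≈ err_4·(err_4/err_3)^p = 5.2218e-17·(1.67796e-10)^2.5651 = 5.2218e-17·8.42534e-26 ≈ 4.4e-42.

4.4e-42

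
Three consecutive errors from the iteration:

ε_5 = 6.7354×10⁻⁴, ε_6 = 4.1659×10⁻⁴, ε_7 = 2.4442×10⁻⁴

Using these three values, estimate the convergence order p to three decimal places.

p ≈ ln(ε_7/ε_6) / ln(ε_6/ε_5)
  = ln(2.4442×10⁻⁴/4.1659×10⁻⁴) / ln(4.1659×10⁻⁴/6.7354×10⁻⁴)
  = ln(0.586716) / ln(0.618508)
  = -0.533214 / -0.480445 ≈ 1.109834

1.110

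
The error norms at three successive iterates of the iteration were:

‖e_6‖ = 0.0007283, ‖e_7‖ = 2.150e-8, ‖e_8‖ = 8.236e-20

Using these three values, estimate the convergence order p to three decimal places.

p ≈ ln(‖e_8‖/‖e_7‖) / ln(‖e_7‖/‖e_6‖)
  = ln(8.236e-20/2.150e-8) / ln(2.150e-8/0.0007283)
  = ln(3.8307e-12) / ln(2.95208e-05)
  = -26.287974 / -10.430415 ≈ 2.520319

2.520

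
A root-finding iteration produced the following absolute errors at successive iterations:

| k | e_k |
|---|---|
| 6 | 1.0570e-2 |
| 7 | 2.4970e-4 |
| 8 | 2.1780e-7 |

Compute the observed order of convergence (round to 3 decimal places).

p ≈ ln(e_8/e_7) / ln(e_7/e_6)
  = ln(2.1780e-7/2.4970e-4) / ln(2.4970e-4/1.0570e-2)
  = ln(0.000872247) / ln(0.0236235)
  = -7.044438 / -3.745513 ≈ 1.880767

1.881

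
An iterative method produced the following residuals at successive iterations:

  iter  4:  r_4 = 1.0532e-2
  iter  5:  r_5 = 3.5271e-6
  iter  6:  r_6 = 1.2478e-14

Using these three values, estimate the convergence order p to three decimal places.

p ≈ ln(r_6/r_5) / ln(r_5/r_4)
  = ln(1.2478e-14/3.5271e-6) / ln(3.5271e-6/1.0532e-2)
  = ln(3.53775e-09) / ln(0.000334894)
  = -19.459775 / -8.001696 ≈ 2.431956

2.432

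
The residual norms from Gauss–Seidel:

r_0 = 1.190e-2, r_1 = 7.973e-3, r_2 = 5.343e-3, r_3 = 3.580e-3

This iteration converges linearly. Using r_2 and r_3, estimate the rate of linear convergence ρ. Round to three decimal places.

ρ ≈ r_3/r_2 = 3.580e-3/5.343e-3 = 0.67004

0.670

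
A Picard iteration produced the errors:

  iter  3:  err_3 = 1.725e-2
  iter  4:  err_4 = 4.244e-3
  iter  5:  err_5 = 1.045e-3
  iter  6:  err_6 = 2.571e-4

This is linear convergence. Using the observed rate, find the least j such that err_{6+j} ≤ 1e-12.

Rate ρ ≈ err_6/err_5 = 2.571e-4/1.045e-3 = 0.2460.
After j more steps, err_{6+j} ≈ 2.571e-4·ρ^j; need ρ^j ≤ 1e-12/2.571e-4 = 3.88954e-09.
j ≥ ln(3.88954e-09)/ln(0.2460) = -19.3650/-1.40242 = 13.808.
So 14 more iterations are needed.

14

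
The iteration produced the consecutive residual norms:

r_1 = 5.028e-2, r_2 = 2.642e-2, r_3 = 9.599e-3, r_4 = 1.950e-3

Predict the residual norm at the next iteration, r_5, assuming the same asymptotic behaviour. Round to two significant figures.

First estimate the order: p ≈ ln(r_4/r_3) / ln(r_3/r_2) = ln(1.950e-3/9.599e-3)/ln(9.599e-3/2.642e-2) = ln(0.203146)/ln(0.363323) ≈ 1.5742.
Then r_5 ≈ r_4·(r_4/r_3)^p = 1.950e-3·(0.203146)^1.5742 = 1.950e-3·0.0813489 ≈ 0.0001586.

1.6e-4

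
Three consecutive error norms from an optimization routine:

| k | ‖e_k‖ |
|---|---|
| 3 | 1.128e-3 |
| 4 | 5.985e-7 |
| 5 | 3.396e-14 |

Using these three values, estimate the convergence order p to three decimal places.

2.212

p ≈ ln(‖e_5‖/‖e_4‖) / ln(‖e_4‖/‖e_3‖)
  = ln(3.396e-14/5.985e-7) / ln(5.985e-7/1.128e-3)
  = ln(5.67419e-08) / ln(0.000530585)
  = -16.684753 / -7.541530 ≈ 2.212383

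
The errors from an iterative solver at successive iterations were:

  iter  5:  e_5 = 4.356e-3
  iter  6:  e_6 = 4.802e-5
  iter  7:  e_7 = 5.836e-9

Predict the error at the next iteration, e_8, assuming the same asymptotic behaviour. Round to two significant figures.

First estimate the order: p ≈ ln(e_7/e_6) / ln(e_6/e_5) = ln(5.836e-9/4.802e-5)/ln(4.802e-5/4.356e-3) = ln(0.000121533)/ln(0.0110239) ≈ 2.0000.
Then e_8 ≈ e_7·(e_7/e_6)^p = 5.836e-9·(0.000121533)^2.0000 = 5.836e-9·1.47703e-08 ≈ 8.62e-17.

8.6e-17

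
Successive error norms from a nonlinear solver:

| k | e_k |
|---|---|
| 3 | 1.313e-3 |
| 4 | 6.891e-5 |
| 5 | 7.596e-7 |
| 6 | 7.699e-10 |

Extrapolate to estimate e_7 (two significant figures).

2.0e-14

First estimate the order: p ≈ ln(e_6/e_5) / ln(e_5/e_4) = ln(7.699e-10/7.596e-7)/ln(7.596e-7/6.891e-5) = ln(0.00101356)/ln(0.0110231) ≈ 1.5294.
Then e_7 ≈ e_6·(e_6/e_5)^p = 7.699e-10·(0.00101356)^1.5294 = 7.699e-10·2.63479e-05 ≈ 2.029e-14.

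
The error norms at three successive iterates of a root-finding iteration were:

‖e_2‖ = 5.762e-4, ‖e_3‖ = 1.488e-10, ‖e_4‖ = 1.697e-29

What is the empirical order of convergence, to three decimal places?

2.875

p ≈ ln(‖e_4‖/‖e_3‖) / ln(‖e_3‖/‖e_2‖)
  = ln(1.697e-29/1.488e-10) / ln(1.488e-10/5.762e-4)
  = ln(1.14046e-19) / ln(2.58244e-07)
  = -43.617685 / -15.169361 ≈ 2.875381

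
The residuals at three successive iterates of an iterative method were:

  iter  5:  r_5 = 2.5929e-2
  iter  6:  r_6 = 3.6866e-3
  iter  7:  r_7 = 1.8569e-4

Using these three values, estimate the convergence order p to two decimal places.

1.53

p ≈ ln(r_7/r_6) / ln(r_6/r_5)
  = ln(1.8569e-4/3.6866e-3) / ln(3.6866e-3/2.5929e-2)
  = ln(0.0503689) / ln(0.142181)
  = -2.98838 / -1.95065 ≈ 1.53199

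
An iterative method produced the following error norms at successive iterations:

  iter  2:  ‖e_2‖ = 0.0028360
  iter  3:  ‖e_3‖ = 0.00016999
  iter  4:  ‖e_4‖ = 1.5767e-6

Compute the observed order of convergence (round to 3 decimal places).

1.663

p ≈ ln(‖e_4‖/‖e_3‖) / ln(‖e_3‖/‖e_2‖)
  = ln(1.5767e-6/0.00016999) / ln(0.00016999/0.0028360)
  = ln(0.00927525) / ln(0.0599401)
  = -4.680406 / -2.814410 ≈ 1.663015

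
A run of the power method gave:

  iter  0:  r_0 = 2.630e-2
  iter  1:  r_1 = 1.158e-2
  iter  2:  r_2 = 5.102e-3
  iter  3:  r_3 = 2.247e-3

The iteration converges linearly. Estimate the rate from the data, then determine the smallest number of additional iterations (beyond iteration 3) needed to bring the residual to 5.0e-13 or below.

Rate ρ ≈ r_3/r_2 = 2.247e-3/5.102e-3 = 0.4404.
After j more steps, r_{3+j} ≈ 2.247e-3·ρ^j; need ρ^j ≤ 5.0e-13/2.247e-3 = 2.22519e-10.
j ≥ ln(2.22519e-10)/ln(0.4404) = -22.2260/-0.82007 = 27.103.
So 28 more iterations are needed.

28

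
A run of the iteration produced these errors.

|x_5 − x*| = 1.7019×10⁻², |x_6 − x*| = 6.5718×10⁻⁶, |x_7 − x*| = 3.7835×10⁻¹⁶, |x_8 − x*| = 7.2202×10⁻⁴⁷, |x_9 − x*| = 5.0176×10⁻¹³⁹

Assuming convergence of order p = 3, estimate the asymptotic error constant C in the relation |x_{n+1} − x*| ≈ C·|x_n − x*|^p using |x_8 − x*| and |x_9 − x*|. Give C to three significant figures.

C ≈ |x_9 − x*| / |x_8 − x*|^3
  = 5.0176×10⁻¹³⁹ / (7.2202×10⁻⁴⁷)^3
  = 5.0176×10⁻¹³⁹ / 3.76398e-139 ≈ 1.3331

1.33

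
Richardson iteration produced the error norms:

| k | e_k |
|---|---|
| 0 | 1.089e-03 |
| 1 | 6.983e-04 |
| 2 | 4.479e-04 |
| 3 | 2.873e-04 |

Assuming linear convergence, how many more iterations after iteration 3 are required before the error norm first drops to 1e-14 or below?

55

Rate ρ ≈ e_3/e_2 = 2.873e-04/4.479e-04 = 0.6414.
After j more steps, e_{3+j} ≈ 2.873e-04·ρ^j; need ρ^j ≤ 1e-14/2.873e-04 = 3.48068e-11.
j ≥ ln(3.48068e-11)/ln(0.6414) = -24.0812/-0.44410 = 54.225.
So 55 more iterations are needed.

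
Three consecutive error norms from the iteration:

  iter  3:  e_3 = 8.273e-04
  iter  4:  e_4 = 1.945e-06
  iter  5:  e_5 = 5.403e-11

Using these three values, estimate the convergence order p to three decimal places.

p ≈ ln(e_5/e_4) / ln(e_4/e_3)
  = ln(5.403e-11/1.945e-06) / ln(1.945e-06/8.273e-04)
  = ln(2.77789e-05) / ln(0.00235102)
  = -10.491234 / -6.052906 ≈ 1.733256

1.733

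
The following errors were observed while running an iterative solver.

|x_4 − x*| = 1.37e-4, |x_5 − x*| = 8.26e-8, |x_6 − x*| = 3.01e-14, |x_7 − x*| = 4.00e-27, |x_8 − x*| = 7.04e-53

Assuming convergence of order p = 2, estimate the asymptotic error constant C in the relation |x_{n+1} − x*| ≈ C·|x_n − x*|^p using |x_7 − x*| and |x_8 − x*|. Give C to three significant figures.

C ≈ |x_8 − x*| / |x_7 − x*|^2
  = 7.04e-53 / (4.00e-27)^2
  = 7.04e-53 / 1.6e-53 ≈ 4.4

4.40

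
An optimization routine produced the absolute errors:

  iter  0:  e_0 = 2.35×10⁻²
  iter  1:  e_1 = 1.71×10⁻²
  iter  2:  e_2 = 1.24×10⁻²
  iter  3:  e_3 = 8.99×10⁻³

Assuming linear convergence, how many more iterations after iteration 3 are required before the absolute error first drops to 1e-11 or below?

Rate ρ ≈ e_3/e_2 = 8.99×10⁻³/1.24×10⁻² = 0.7250.
After j more steps, e_{3+j} ≈ 8.99×10⁻³·ρ^j; need ρ^j ≤ 1e-11/8.99×10⁻³ = 1.11235e-09.
j ≥ ln(1.11235e-09)/ln(0.7250) = -20.6168/-0.32158 = 64.111.
So 65 more iterations are needed.

65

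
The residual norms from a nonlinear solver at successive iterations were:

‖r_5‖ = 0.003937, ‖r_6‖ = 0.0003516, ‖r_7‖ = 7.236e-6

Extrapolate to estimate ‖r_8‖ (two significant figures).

1.4e-8

First estimate the order: p ≈ ln(‖r_7‖/‖r_6‖) / ln(‖r_6‖/‖r_5‖) = ln(7.236e-6/0.0003516)/ln(0.0003516/0.003937) = ln(0.0205802)/ln(0.0893066) ≈ 1.6076.
Then ‖r_8‖ ≈ ‖r_7‖·(‖r_7‖/‖r_6‖)^p = 7.236e-6·(0.0205802)^1.6076 = 7.236e-6·0.00194402 ≈ 1.407e-08.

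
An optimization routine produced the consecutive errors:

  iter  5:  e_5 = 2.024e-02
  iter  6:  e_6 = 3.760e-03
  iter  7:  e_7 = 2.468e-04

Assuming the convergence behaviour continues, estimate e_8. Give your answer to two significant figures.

3.0e-6

First estimate the order: p ≈ ln(e_7/e_6) / ln(e_6/e_5) = ln(2.468e-04/3.760e-03)/ln(3.760e-03/2.024e-02) = ln(0.0656383)/ln(0.185771) ≈ 1.6181.
Then e_8 ≈ e_7·(e_7/e_6)^p = 2.468e-04·(0.0656383)^1.6181 = 2.468e-04·0.0121911 ≈ 3.009e-06.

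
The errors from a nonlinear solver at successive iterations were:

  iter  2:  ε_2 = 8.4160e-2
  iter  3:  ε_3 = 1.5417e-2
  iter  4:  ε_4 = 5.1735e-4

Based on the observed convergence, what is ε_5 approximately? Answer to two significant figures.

5.8e-7

First estimate the order: p ≈ ln(ε_4/ε_3) / ln(ε_3/ε_2) = ln(5.1735e-4/1.5417e-2)/ln(1.5417e-2/8.4160e-2) = ln(0.0335571)/ln(0.183187) ≈ 2.0000.
Then ε_5 ≈ ε_4·(ε_4/ε_3)^p = 5.1735e-4·(0.0335571)^2.0000 = 5.1735e-4·0.00112608 ≈ 5.826e-07.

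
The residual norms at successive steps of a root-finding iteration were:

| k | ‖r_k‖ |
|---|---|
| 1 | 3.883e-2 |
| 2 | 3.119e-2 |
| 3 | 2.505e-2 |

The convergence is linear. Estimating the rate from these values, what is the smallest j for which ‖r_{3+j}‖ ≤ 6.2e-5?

Rate ρ ≈ ‖r_3‖/‖r_2‖ = 2.505e-2/3.119e-2 = 0.8031.
After j more steps, ‖r_{3+j}‖ ≈ 2.505e-2·ρ^j; need ρ^j ≤ 6.2e-5/2.505e-2 = 0.00247505.
j ≥ ln(0.00247505)/ln(0.8031) = -6.0015/-0.21928 = 27.369.
So 28 more iterations are needed.

28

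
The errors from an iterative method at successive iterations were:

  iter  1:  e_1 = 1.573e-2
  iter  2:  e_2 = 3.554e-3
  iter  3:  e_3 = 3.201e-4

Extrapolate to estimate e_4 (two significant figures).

First estimate the order: p ≈ ln(e_3/e_2) / ln(e_2/e_1) = ln(3.201e-4/3.554e-3)/ln(3.554e-3/1.573e-2) = ln(0.0900675)/ln(0.225938) ≈ 1.6183.
Then e_4 ≈ e_3·(e_3/e_2)^p = 3.201e-4·(0.0900675)^1.6183 = 3.201e-4·0.0203319 ≈ 6.508e-06.

6.5e-6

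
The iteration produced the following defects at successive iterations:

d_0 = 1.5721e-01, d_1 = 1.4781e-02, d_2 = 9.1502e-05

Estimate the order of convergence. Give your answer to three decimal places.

2.151

p ≈ ln(d_2/d_1) / ln(d_1/d_0)
  = ln(9.1502e-05/1.4781e-02) / ln(1.4781e-02/1.5721e-01)
  = ln(0.00619051) / ln(0.0940207)
  = -5.084738 / -2.364240 ≈ 2.150686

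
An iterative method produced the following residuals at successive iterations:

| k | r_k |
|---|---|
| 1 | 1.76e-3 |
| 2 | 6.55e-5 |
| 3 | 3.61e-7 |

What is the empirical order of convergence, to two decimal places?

p ≈ ln(r_3/r_2) / ln(r_2/r_1)
  = ln(3.61e-7/6.55e-5) / ln(6.55e-5/1.76e-3)
  = ln(0.00551145) / ln(0.0372159)
  = -5.20093 / -3.29102 ≈ 1.58034

1.58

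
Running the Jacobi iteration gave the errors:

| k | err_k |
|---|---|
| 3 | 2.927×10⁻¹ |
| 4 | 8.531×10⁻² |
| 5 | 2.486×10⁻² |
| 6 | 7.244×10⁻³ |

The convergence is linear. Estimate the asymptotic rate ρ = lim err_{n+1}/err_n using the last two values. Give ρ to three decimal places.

0.291

ρ ≈ err_6/err_5 = 7.244×10⁻³/2.486×10⁻² = 0.29139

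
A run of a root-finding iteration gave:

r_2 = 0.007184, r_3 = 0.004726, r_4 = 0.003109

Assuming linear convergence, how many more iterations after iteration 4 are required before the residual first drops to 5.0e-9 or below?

Rate ρ ≈ r_4/r_3 = 0.003109/0.004726 = 0.6579.
After j more steps, r_{4+j} ≈ 0.003109·ρ^j; need ρ^j ≤ 5.0e-9/0.003109 = 1.60823e-06.
j ≥ ln(1.60823e-06)/ln(0.6579) = -13.3404/-0.41870 = 31.861.
So 32 more iterations are needed.

32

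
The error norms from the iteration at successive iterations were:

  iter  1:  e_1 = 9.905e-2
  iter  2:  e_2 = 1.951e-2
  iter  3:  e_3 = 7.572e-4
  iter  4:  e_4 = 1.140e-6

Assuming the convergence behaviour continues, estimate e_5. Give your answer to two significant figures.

First estimate the order: p ≈ ln(e_4/e_3) / ln(e_3/e_2) = ln(1.140e-6/7.572e-4)/ln(7.572e-4/1.951e-2) = ln(0.00150555)/ln(0.0388109) ≈ 2.0002.
Then e_5 ≈ e_4·(e_4/e_3)^p = 1.140e-6·(0.00150555)^2.0002 = 1.140e-6·2.26374e-06 ≈ 2.581e-12.

2.6e-12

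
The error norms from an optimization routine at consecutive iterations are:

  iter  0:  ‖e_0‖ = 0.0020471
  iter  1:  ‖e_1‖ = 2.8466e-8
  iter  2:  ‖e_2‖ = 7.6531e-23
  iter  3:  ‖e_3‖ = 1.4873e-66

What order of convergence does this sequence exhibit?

3

Consecutive ratios: ‖e_3‖/‖e_2‖ = 1.4873e-66/7.6531e-23 = 1.9434e-44, ‖e_2‖/‖e_1‖ = 7.6531e-23/2.8466e-8 = 2.68851e-15.
p ≈ ln(1.9434e-44)/ln(2.68851e-15) = -100.6493/-33.5498 ≈ 3.00.
So the convergence is cubic (order 3).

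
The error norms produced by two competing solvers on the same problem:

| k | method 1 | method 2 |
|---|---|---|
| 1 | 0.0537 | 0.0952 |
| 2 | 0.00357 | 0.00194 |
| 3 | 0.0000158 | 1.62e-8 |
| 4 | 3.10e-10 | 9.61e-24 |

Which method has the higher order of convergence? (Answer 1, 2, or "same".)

Method 1: p ≈ ln(3.10e-10/0.0000158)/ln(0.0000158/0.00357) ≈ 2.00.
Method 2: p ≈ ln(9.61e-24/1.62e-8)/ln(1.62e-8/0.00194) ≈ 3.00.
Method 2 has the higher order (≈3.0 vs ≈2.0).

2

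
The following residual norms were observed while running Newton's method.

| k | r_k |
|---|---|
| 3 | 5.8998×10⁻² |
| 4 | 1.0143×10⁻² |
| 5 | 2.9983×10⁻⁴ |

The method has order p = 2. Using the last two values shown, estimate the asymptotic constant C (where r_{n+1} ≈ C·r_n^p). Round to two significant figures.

2.9

C ≈ r_5 / r_4^2
  = 2.9983×10⁻⁴ / (1.0143×10⁻²)^2
  = 2.9983×10⁻⁴ / 0.00010288 ≈ 2.9144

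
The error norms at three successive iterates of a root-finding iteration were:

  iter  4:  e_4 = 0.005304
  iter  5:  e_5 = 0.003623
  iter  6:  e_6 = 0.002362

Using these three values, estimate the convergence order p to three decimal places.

1.122

p ≈ ln(e_6/e_5) / ln(e_5/e_4)
  = ln(0.002362/0.003623) / ln(0.003623/0.005304)
  = ln(0.651946) / ln(0.683069)
  = -0.427794 / -0.381159 ≈ 1.122351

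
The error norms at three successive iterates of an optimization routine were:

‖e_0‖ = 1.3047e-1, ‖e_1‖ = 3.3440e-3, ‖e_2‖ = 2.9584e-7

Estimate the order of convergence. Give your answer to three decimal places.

p ≈ ln(‖e_2‖/‖e_1‖) / ln(‖e_1‖/‖e_0‖)
  = ln(2.9584e-7/3.3440e-3) / ln(3.3440e-3/1.3047e-1)
  = ln(8.84689e-05) / ln(0.0256304)
  = -9.332859 / -3.663976 ≈ 2.547194

2.547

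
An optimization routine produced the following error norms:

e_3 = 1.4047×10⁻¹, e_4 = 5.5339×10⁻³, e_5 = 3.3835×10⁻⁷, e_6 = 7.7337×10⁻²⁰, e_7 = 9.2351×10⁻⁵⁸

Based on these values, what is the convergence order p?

3

Consecutive ratios: e_7/e_6 = 9.2351×10⁻⁵⁸/7.7337×10⁻²⁰ = 1.19414e-38, e_6/e_5 = 7.7337×10⁻²⁰/3.3835×10⁻⁷ = 2.28571e-13.
p ≈ ln(1.19414e-38)/ln(2.28571e-13) = -87.3208/-29.1069 ≈ 3.00.
So the convergence is cubic (order 3).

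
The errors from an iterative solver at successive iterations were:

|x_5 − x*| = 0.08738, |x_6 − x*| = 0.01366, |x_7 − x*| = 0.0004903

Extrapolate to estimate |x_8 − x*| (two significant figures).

1.3e-6

First estimate the order: p ≈ ln(|x_7 − x*|/|x_6 − x*|) / ln(|x_6 − x*|/|x_5 − x*|) = ln(0.0004903/0.01366)/ln(0.01366/0.08738) = ln(0.0358931)/ln(0.156329) ≈ 1.7929.
Then |x_8 − x*| ≈ |x_7 − x*|·(|x_7 − x*|/|x_6 − x*|)^p = 0.0004903·(0.0358931)^1.7929 = 0.0004903·0.00256613 ≈ 1.258e-06.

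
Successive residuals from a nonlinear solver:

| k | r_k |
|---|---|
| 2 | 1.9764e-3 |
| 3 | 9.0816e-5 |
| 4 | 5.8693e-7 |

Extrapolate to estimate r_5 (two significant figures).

First estimate the order: p ≈ ln(r_4/r_3) / ln(r_3/r_2) = ln(5.8693e-7/9.0816e-5)/ln(9.0816e-5/1.9764e-3) = ln(0.00646285)/ln(0.0459502) ≈ 1.6368.
Then r_5 ≈ r_4·(r_4/r_3)^p = 5.8693e-7·(0.00646285)^1.6368 = 5.8693e-7·0.000260677 ≈ 1.53e-10.

1.5e-10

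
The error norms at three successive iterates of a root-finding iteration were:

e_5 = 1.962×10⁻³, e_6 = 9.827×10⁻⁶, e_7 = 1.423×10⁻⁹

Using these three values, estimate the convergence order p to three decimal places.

1.669

p ≈ ln(e_7/e_6) / ln(e_6/e_5)
  = ln(1.423×10⁻⁹/9.827×10⁻⁶) / ln(9.827×10⁻⁶/1.962×10⁻³)
  = ln(0.000144805) / ln(0.00500866)
  = -8.840123 / -5.296587 ≈ 1.669023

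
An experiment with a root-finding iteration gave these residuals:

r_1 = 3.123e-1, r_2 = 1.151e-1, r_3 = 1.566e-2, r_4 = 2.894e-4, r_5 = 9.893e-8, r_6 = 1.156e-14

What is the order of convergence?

2

Consecutive ratios: r_6/r_5 = 1.156e-14/9.893e-8 = 1.1685e-07, r_5/r_4 = 9.893e-8/2.894e-4 = 0.000341845.
p ≈ ln(1.1685e-07)/ln(0.000341845) = -15.9624/-7.9812 ≈ 2.00.
So the convergence is quadratic (order 2).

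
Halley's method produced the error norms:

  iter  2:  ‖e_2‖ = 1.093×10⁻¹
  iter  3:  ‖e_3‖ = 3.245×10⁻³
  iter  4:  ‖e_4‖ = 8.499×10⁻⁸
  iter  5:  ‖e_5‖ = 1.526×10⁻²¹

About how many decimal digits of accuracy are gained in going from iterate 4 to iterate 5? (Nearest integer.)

Digits gained ≈ log₁₀(‖e_4‖/‖e_5‖) = log₁₀(8.499×10⁻⁸/1.526×10⁻²¹) = log₁₀(5.56946e+13) ≈ 13.746.

14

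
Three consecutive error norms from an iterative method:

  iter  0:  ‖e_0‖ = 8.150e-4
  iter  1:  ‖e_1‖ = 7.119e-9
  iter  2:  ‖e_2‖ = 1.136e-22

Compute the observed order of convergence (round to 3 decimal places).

p ≈ ln(‖e_2‖/‖e_1‖) / ln(‖e_1‖/‖e_0‖)
  = ln(1.136e-22/7.119e-9) / ln(7.119e-9/8.150e-4)
  = ln(1.59573e-14) / ln(8.73497e-06)
  = -31.768860 / -11.648176 ≈ 2.727368

2.727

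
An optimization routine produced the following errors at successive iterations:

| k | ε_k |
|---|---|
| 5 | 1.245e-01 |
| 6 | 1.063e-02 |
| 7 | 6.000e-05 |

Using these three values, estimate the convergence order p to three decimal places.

2.104

p ≈ ln(ε_7/ε_6) / ln(ε_6/ε_5)
  = ln(6.000e-05/1.063e-02) / ln(1.063e-02/1.245e-01)
  = ln(0.0056444) / ln(0.0853815)
  = -5.177091 / -2.460626 ≈ 2.103973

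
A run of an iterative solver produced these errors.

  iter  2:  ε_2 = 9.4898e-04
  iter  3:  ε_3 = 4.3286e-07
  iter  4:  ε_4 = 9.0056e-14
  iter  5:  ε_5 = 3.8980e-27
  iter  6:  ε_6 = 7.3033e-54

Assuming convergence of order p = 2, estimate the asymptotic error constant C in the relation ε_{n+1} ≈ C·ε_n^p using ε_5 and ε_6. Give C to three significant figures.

C ≈ ε_6 / ε_5^2
  = 7.3033e-54 / (3.8980e-27)^2
  = 7.3033e-54 / 1.51944e-53 ≈ 0.48066

0.481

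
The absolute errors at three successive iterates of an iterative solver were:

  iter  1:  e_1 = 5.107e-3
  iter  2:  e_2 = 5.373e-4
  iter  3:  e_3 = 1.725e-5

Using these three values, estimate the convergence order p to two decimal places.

1.53

p ≈ ln(e_3/e_2) / ln(e_2/e_1)
  = ln(1.725e-5/5.373e-4) / ln(5.373e-4/5.107e-3)
  = ln(0.032105) / ln(0.105209)
  = -3.43874 / -2.25181 ≈ 1.52710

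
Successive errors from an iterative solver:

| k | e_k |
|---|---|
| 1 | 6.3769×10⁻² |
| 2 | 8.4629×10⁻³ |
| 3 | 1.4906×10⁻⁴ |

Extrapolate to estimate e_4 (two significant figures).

4.6e-8

First estimate the order: p ≈ ln(e_3/e_2) / ln(e_2/e_1) = ln(1.4906×10⁻⁴/8.4629×10⁻³)/ln(8.4629×10⁻³/6.3769×10⁻²) = ln(0.0176133)/ln(0.132712) ≈ 2.0000.
Then e_4 ≈ e_3·(e_3/e_2)^p = 1.4906×10⁻⁴·(0.0176133)^2.0000 = 1.4906×10⁻⁴·0.000310228 ≈ 4.624e-08.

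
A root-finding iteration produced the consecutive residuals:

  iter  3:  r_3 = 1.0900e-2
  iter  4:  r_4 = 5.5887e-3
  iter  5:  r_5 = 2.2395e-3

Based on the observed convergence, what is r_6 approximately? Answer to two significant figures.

First estimate the order: p ≈ ln(r_5/r_4) / ln(r_4/r_3) = ln(2.2395e-3/5.5887e-3)/ln(5.5887e-3/1.0900e-2) = ln(0.400719)/ln(0.512725) ≈ 1.3690.
Then r_6 ≈ r_5·(r_5/r_4)^p = 2.2395e-3·(0.400719)^1.3690 = 2.2395e-3·0.285949 ≈ 0.0006404.

6.4e-4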